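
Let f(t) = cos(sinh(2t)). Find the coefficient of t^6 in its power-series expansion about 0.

4/15

Let u equal the inner series; expand the outer function in u and truncate.
[t^0] = 1;  [t^1] = 0;  [t^2] = -2;  [t^3] = 0;  [t^4] = -2;  [t^5] = 0;  [t^6] = 4/15.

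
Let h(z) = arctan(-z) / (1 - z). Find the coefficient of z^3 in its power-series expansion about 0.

-2/3

Multiply the numerator's expansion by the denominator's geometric series.
So c_3 = h′′′(0)/3! = -2/3.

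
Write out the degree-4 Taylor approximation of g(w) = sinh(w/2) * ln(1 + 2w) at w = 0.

11*w^4/8 - w^3 + w^2

Take the Cauchy product of the two expansions.
[w^0] = 0;  [w^1] = 0;  [w^2] = 1;  [w^3] = -1;  [w^4] = 11/8.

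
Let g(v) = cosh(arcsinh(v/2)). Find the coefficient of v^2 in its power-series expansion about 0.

1/8

Compose series: expand the inner function first, then feed it into the outer expansion.
[v^0] = 1;  [v^1] = 0;  [v^2] = 1/8.
So c_2 = g′′(0)/2! = 1/8.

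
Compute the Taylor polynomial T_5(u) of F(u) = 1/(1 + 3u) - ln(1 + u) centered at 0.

Add the two expansions coefficient-wise.

-1216*u^5/5 + 325*u^4/4 - 82*u^3/3 + 19*u^2/2 - 4*u + 1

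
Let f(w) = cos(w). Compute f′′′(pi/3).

From the series, [(w - pi/3)^3] f = sqrt(3)/12; multiply by 3! = 6 to get sqrt(3)/2.

sqrt(3)/2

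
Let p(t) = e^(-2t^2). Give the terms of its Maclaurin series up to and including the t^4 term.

Differentiate repeatedly and evaluate at the center.
p(0) = 1
p′(0) = 0
p′′(0) = -4
p′′′(0) = 0
p^(4)(0) = 48
Dividing each by k! gives the coefficients c_0, ..., c_4.

2*t^4 - 2*t^2 + 1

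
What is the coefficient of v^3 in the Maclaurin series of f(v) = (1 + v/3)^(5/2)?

5/432

Use the known series and substitute for the argument.
f(0) = 1
f′(0) = 5/6
f′′(0) = 5/12
f′′′(0) = 5/72
The Taylor polynomial is Σ f^(k)(0)/k! · v^k.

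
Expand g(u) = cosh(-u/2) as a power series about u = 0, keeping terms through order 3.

u^2/8 + 1

g(0) = 1
g′(0) = 0
g′′(0) = 1/4
g′′′(0) = 0
The Taylor polynomial is Σ g^(k)(0)/k! · u^k.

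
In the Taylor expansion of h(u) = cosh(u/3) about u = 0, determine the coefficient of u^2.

Compute the successive derivatives at the expansion point and divide by k!.
h(0) = 1
h′(0) = 0
h′′(0) = 1/9
So c_2 = h′′(0)/2! = 1/18.

1/18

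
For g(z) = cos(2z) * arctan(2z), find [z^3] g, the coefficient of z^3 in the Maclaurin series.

Take the Cauchy product of the two expansions.
[z^0] = 0;  [z^1] = 2;  [z^2] = 0;  [z^3] = -20/3.
So c_3 = g′′′(0)/3! = -20/3.

-20/3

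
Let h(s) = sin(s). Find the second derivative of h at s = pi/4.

-sqrt(2)/2

Use the known series and substitute for the argument.
The coefficient of (s - pi/4)^2 in the expansion is -sqrt(2)/4, so h′′(pi/4) = 2! * (-sqrt(2)/4) = -sqrt(2)/2.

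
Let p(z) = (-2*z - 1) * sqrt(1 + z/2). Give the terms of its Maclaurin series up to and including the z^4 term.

-27*z^4/2048 + 7*z^3/128 - 15*z^2/32 - 9*z/4 - 1

Shift and add copies of the series according to the polynomial's terms.
p(0) = -1
p′(0) = -9/4
p′′(0) = -15/16
p′′′(0) = 21/64
p^(4)(0) = -81/256
Dividing each by k! gives the coefficients c_0, ..., c_4.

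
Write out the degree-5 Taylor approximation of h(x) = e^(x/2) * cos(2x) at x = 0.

1121*x^5/3840 + 161*x^4/384 - 47*x^3/48 - 15*x^2/8 + x/2 + 1

Multiply the two series term by term and collect like powers.
h(0) = 1
h′(0) = 1/2
h′′(0) = -15/4
h′′′(0) = -47/8
h^(4)(0) = 161/16
h^(5)(0) = 1121/32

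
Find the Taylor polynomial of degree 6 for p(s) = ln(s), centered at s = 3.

-(s - 3)^6/4374 + (s - 3)^5/1215 - (s - 3)^4/324 + (s - 3)^3/81 - (s - 3)^2/18 + (s - 3)/3 + ln(3)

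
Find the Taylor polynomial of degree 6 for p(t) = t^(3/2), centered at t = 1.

Differentiate repeatedly and evaluate at the center.

7*(t - 1)^6/1024 - 3*(t - 1)^5/256 + 3*(t - 1)^4/128 - (t - 1)^3/16 + 3*(t - 1)^2/8 + 3*(t - 1)/2 + 1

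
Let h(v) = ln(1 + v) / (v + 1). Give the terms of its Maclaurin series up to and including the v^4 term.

Use 1/(1 - r) = Σ r^k on the denominator, then take the Cauchy product.
h(0) = 0
h′(0) = 1
h′′(0) = -3
h′′′(0) = 11
h^(4)(0) = -50

-25*v^4/12 + 11*v^3/6 - 3*v^2/2 + v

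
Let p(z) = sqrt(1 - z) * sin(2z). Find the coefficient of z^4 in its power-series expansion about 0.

13/24

Expand each factor separately, then convolve coefficients.
p(0) = 0
p′(0) = 2
p′′(0) = -2
p′′′(0) = -19/2
p^(4)(0) = 13
So c_4 = p^(4)(0)/4! = 13/24.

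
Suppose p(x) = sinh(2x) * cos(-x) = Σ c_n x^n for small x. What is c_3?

Multiply the two series term by term and collect like powers.
p(0) = 0
p′(0) = 2
p′′(0) = 0
p′′′(0) = 2
Then c_k = p^(k)(0)/k! gives each Taylor coefficient.

1/3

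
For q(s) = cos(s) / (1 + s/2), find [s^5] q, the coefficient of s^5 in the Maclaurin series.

1/96

Take the Cauchy product of the two expansions.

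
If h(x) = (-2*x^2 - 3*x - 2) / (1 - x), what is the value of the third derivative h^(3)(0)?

Multiply each power in the prefactor through the base expansion.
The coefficient of x^3 in the expansion is -7, so h′′′(0) = 3! * (-7) = -42.

-42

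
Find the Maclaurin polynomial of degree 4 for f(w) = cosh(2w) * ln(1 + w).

Expand each factor separately, then convolve coefficients.
[w^0] = 0;  [w^1] = 1;  [w^2] = -1/2;  [w^3] = 7/3;  [w^4] = -5/4.

-5*w^4/4 + 7*w^3/3 - w^2/2 + w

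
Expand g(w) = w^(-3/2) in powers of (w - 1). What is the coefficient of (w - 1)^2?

15/8

[(w - 1)^0] = 1;  [(w - 1)^1] = -3/2;  [(w - 1)^2] = 15/8.
So c_2 = g′′(1)/2! = 15/8.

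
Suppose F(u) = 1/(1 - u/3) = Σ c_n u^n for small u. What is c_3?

1/27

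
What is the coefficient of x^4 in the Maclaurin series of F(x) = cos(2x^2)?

-2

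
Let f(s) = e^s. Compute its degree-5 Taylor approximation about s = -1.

(s + 1)^5*e^(-1)/120 + (s + 1)^4*e^(-1)/24 + (s + 1)^3*e^(-1)/6 + (s + 1)^2*e^(-1)/2 + (s + 1)*e^(-1) + e^(-1)

f(-1) = e^(-1)
f′(-1) = e^(-1)
f′′(-1) = e^(-1)
f′′′(-1) = e^(-1)
f^(4)(-1) = e^(-1)
f^(5)(-1) = e^(-1)
Dividing each by k! gives the coefficients c_0, ..., c_5.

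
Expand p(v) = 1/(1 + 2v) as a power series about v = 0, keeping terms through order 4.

p(0) = 1
p′(0) = -2
p′′(0) = 8
p′′′(0) = -48
p^(4)(0) = 384
The Taylor polynomial is Σ p^(k)(0)/k! · v^k.

16*v^4 - 8*v^3 + 4*v^2 - 2*v + 1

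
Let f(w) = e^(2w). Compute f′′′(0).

Use the known series and substitute for the argument.
The coefficient of w^3 in the expansion is 4/3, so f′′′(0) = 3! * (4/3) = 8.

8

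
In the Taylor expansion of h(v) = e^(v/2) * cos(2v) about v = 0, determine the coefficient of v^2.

Multiply the two series term by term and collect like powers.
h(0) = 1
h′(0) = 1/2
h′′(0) = -15/4
So c_2 = h′′(0)/2! = -15/8.

-15/8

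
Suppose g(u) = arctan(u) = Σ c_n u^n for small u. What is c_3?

g(0) = 0
g′(0) = 1
g′′(0) = 0
g′′′(0) = -2

-1/3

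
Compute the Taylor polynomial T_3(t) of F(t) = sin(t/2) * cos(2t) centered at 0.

Expand each factor separately, then convolve coefficients.
F(0) = 0
F′(0) = 1/2
F′′(0) = 0
F′′′(0) = -49/8
Then c_k = F^(k)(0)/k! gives each Taylor coefficient.

-49*t^3/48 + t/2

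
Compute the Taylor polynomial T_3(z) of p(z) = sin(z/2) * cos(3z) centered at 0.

Write out both Maclaurin series and multiply, keeping only the needed powers.

-109*z^3/48 + z/2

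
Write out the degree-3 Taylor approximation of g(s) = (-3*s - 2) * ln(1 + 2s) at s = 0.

Distribute the polynomial across the series and collect like powers.

2*s^3/3 - 2*s^2 - 4*s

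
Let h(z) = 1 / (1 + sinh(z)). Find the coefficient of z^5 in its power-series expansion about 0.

-181/120

Expand as Σ (-1)^k u^k with u equal to the inner function's series.
[z^0] = 1;  [z^1] = -1;  [z^2] = 1;  [z^3] = -7/6;  [z^4] = 4/3;  [z^5] = -181/120.
So c_5 = h^(5)(0)/5! = -181/120.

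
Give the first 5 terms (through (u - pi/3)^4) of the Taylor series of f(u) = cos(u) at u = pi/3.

(u - pi/3)^4/48 + sqrt(3)*(u - pi/3)^3/12 - (u - pi/3)^2/4 - sqrt(3)*(u - pi/3)/2 + 1/2

[(u - pi/3)^0] = 1/2;  [(u - pi/3)^1] = -sqrt(3)/2;  [(u - pi/3)^2] = -1/4;  [(u - pi/3)^3] = sqrt(3)/12;  [(u - pi/3)^4] = 1/48.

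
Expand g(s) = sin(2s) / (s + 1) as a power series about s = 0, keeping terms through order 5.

14*s^5/15 - 2*s^4/3 + 2*s^3/3 - 2*s^2 + 2*s

Multiply the numerator's expansion by the denominator's geometric series.
[s^0] = 0;  [s^1] = 2;  [s^2] = -2;  [s^3] = 2/3;  [s^4] = -2/3;  [s^5] = 14/15.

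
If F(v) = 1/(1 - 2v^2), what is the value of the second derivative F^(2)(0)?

4

The coefficient of v^2 in the expansion is 2, so F′′(0) = 2! * (2) = 4.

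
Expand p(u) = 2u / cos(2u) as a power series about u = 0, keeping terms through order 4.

4*u^3 + 2*u

Write the quotient as an unknown series and match coefficients against numerator = denominator · series.
[u^0] = 0;  [u^1] = 2;  [u^2] = 0;  [u^3] = 4;  [u^4] = 0.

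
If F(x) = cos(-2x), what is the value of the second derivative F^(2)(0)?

-4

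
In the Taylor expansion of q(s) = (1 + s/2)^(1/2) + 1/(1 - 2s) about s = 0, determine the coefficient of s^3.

Expand each term separately and add.
[s^0] = 2;  [s^1] = 9/4;  [s^2] = 127/32;  [s^3] = 1025/128.

1025/128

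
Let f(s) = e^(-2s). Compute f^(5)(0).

From the series, [s^5] f = -4/15; multiply by 5! = 120 to get -32.

-32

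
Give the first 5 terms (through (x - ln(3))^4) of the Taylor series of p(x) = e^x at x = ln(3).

Use the known series and substitute for the argument.
p(ln(3)) = 3
p′(ln(3)) = 3
p′′(ln(3)) = 3
p′′′(ln(3)) = 3
p^(4)(ln(3)) = 3
Dividing each by k! gives the coefficients c_0, ..., c_4.

(x - ln(3))^4/8 + (x - ln(3))^3/2 + 3*(x - ln(3))^2/2 + 3*(x - ln(3)) + 3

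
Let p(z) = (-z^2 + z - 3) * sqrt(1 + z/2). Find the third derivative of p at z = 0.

-117/64

Shift and add copies of the series according to the polynomial's terms.
The coefficient of z^3 in the expansion is -39/128, so p′′′(0) = 3! * (-39/128) = -117/64.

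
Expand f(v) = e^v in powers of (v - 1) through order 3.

e*(v - 1)^3/6 + e*(v - 1)^2/2 + e*(v - 1) + e

[(v - 1)^0] = e;  [(v - 1)^1] = e;  [(v - 1)^2] = e/2;  [(v - 1)^3] = e/6.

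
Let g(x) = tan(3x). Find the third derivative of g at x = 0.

The coefficient of x^3 in the expansion is 9, so g′′′(0) = 3! * (9) = 54.

54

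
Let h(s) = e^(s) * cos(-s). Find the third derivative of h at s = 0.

-2

Write out both Maclaurin series and multiply, keeping only the needed powers.
The coefficient of s^3 in the expansion is -1/3, so h′′′(0) = 3! * (-1/3) = -2.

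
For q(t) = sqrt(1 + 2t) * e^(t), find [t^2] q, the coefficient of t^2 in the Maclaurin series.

1

Multiply the two series term by term and collect like powers.
So c_2 = q′′(0)/2! = 1.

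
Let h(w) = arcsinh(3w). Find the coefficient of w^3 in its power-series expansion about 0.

-9/2

h(0) = 0
h′(0) = 3
h′′(0) = 0
h′′′(0) = -27
So c_3 = h′′′(0)/3! = -9/2.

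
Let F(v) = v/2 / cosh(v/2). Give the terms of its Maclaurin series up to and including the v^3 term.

-v^3/16 + v/2

Divide the numerator series by the denominator series (power-series long division).
F(0) = 0
F′(0) = 1/2
F′′(0) = 0
F′′′(0) = -3/8
Dividing each by k! gives the coefficients c_0, ..., c_3.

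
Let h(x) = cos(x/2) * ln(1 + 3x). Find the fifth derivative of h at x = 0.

91167/16

Multiply the two series term by term and collect like powers.
From the series, [x^5] h = 30389/640; multiply by 5! = 120 to get 91167/16.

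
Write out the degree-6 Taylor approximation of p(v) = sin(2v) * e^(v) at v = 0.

11*v^6/180 - 19*v^5/60 - v^4 - v^3/3 + 2*v^2 + 2*v

Multiply the two series term by term and collect like powers.
[v^0] = 0;  [v^1] = 2;  [v^2] = 2;  [v^3] = -1/3;  [v^4] = -1;  [v^5] = -19/60;  [v^6] = 11/180.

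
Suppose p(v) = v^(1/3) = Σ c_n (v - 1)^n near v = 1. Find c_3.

[(v - 1)^0] = 1;  [(v - 1)^1] = 1/3;  [(v - 1)^2] = -1/9;  [(v - 1)^3] = 5/81.

5/81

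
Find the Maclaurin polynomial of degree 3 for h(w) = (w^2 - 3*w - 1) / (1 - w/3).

-w^3/27 - w^2/9 - 10*w/3 - 1

Multiply each power in the prefactor through the base expansion.
[w^0] = -1;  [w^1] = -10/3;  [w^2] = -1/9;  [w^3] = -1/27.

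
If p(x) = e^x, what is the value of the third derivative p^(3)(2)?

Compute the successive derivatives at the expansion point and divide by k!.
The coefficient of (x - 2)^3 in the expansion is e^(2)/6, so p′′′(2) = 3! * (e^(2)/6) = e^(2).

e^(2)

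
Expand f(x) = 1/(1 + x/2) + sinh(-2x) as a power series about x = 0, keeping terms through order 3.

Expand each term separately and add.
f(0) = 1
f′(0) = -5/2
f′′(0) = 1/2
f′′′(0) = -35/4
Then c_k = f^(k)(0)/k! gives each Taylor coefficient.

-35*x^3/24 + x^2/4 - 5*x/2 + 1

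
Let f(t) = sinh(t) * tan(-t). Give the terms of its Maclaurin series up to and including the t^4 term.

Write out both Maclaurin series and multiply, keeping only the needed powers.
f(0) = 0
f′(0) = 0
f′′(0) = -2
f′′′(0) = 0
f^(4)(0) = -12

-t^4/2 - t^2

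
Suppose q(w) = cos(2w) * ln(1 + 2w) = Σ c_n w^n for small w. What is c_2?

Write out both Maclaurin series and multiply, keeping only the needed powers.
q(0) = 0
q′(0) = 2
q′′(0) = -4

-2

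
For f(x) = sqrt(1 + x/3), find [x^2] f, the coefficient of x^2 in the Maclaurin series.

-1/72

f(0) = 1
f′(0) = 1/6
f′′(0) = -1/36
So c_2 = f′′(0)/2! = -1/72.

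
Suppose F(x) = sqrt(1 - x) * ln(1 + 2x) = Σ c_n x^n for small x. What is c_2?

-3

Expand each factor separately, then convolve coefficients.
F(0) = 0
F′(0) = 2
F′′(0) = -6
The Taylor polynomial is Σ F^(k)(0)/k! · x^k.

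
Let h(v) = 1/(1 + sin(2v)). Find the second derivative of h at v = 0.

8

Substitute the inner expansion into the outer series and collect powers.
The coefficient of v^2 in the expansion is 4, so h′′(0) = 2! * (4) = 8.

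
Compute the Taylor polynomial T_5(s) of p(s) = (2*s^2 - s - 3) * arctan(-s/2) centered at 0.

Multiply each power in the prefactor through the base expansion.
p(0) = 0
p′(0) = 3/2
p′′(0) = 1
p′′′(0) = -27/4
p^(4)(0) = -1
p^(5)(0) = 49/4

49*s^5/480 - s^4/24 - 9*s^3/8 + s^2/2 + 3*s/2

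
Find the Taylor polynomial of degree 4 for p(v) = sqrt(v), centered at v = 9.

-5*(v - 9)^4/279936 + (v - 9)^3/3888 - (v - 9)^2/216 + (v - 9)/6 + 3

p(9) = 3
p′(9) = 1/6
p′′(9) = -1/108
p′′′(9) = 1/648
p^(4)(9) = -5/11664
Then c_k = p^(k)(9)/k! gives each Taylor coefficient.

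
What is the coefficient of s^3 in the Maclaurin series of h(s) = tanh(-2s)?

8/3

[s^0] = 0;  [s^1] = -2;  [s^2] = 0;  [s^3] = 8/3.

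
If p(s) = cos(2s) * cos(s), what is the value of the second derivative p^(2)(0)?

Take the Cauchy product of the two expansions.
The coefficient of s^2 in the expansion is -5/2, so p′′(0) = 2! * (-5/2) = -5.

-5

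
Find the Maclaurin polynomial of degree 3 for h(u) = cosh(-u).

u^2/2 + 1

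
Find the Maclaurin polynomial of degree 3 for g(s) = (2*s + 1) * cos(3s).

Distribute the polynomial across the series and collect like powers.
g(0) = 1
g′(0) = 2
g′′(0) = -9
g′′′(0) = -54
Then c_k = g^(k)(0)/k! gives each Taylor coefficient.

-9*s^3 - 9*s^2/2 + 2*s + 1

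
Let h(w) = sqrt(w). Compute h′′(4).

The coefficient of (w - 4)^2 in the expansion is -1/64, so h′′(4) = 2! * (-1/64) = -1/32.

-1/32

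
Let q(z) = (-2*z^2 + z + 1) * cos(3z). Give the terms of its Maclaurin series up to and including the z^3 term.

-9*z^3/2 - 13*z^2/2 + z + 1

Multiply each power in the prefactor through the base expansion.
q(0) = 1
q′(0) = 1
q′′(0) = -13
q′′′(0) = -27
The Taylor polynomial is Σ q^(k)(0)/k! · z^k.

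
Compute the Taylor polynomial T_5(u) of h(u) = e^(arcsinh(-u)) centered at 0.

-u^4/8 + u^2/2 - u + 1

Substitute the inner expansion into the outer series and collect powers.
[u^0] = 1;  [u^1] = -1;  [u^2] = 1/2;  [u^3] = 0;  [u^4] = -1/8;  [u^5] = 0.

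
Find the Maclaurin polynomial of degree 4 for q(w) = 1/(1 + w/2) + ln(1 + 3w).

-323*w^4/16 + 71*w^3/8 - 17*w^2/4 + 5*w/2 + 1

Combine the two series term by term.
q(0) = 1
q′(0) = 5/2
q′′(0) = -17/2
q′′′(0) = 213/4
q^(4)(0) = -969/2
The Taylor polynomial is Σ q^(k)(0)/k! · w^k.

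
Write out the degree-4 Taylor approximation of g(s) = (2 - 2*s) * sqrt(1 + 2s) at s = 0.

-9*s^4/4 + 2*s^3 - 3*s^2 + 2

Multiply each power in the prefactor through the base expansion.
g(0) = 2
g′(0) = 0
g′′(0) = -6
g′′′(0) = 12
g^(4)(0) = -54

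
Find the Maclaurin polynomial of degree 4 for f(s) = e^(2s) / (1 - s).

7*s^4 + 19*s^3/3 + 5*s^2 + 3*s + 1

Multiply the two series term by term and collect like powers.
f(0) = 1
f′(0) = 3
f′′(0) = 10
f′′′(0) = 38
f^(4)(0) = 168
The Taylor polynomial is Σ f^(k)(0)/k! · s^k.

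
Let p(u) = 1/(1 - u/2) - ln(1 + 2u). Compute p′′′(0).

Add the two expansions coefficient-wise.
From the series, [u^3] p = -61/24; multiply by 3! = 6 to get -61/4.

-61/4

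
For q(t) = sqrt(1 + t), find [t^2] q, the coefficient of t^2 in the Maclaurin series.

-1/8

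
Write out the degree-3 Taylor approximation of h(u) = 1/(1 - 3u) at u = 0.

27*u^3 + 9*u^2 + 3*u + 1

h(0) = 1
h′(0) = 3
h′′(0) = 18
h′′′(0) = 162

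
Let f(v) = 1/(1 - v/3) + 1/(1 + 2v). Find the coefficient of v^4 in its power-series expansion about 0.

Combine the two series term by term.
[v^0] = 2;  [v^1] = -5/3;  [v^2] = 37/9;  [v^3] = -215/27;  [v^4] = 1297/81.

1297/81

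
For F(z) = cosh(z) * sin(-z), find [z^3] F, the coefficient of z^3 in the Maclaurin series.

-1/3

Expand each factor separately, then convolve coefficients.
[z^0] = 0;  [z^1] = -1;  [z^2] = 0;  [z^3] = -1/3.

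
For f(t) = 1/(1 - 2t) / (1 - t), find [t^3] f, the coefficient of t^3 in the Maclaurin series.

15

Expand each factor separately, then convolve coefficients.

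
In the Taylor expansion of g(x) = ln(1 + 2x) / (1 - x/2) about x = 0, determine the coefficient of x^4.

-35/12

Multiply the two series term by term and collect like powers.
g(0) = 0
g′(0) = 2
g′′(0) = -2
g′′′(0) = 13
g^(4)(0) = -70
So c_4 = g^(4)(0)/4! = -35/12.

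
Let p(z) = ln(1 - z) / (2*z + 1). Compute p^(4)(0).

154

Expand 1/(denominator) as a geometric series and multiply by the numerator's series.
The coefficient of z^4 in the expansion is 77/12, so p^(4)(0) = 4! * (77/12) = 154.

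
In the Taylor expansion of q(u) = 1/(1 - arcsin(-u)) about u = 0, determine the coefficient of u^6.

Plug the Maclaurin series of the inner function into that of the outer and collect terms.
q(0) = 1
q′(0) = -1
q′′(0) = 2
q′′′(0) = -7
q^(4)(0) = 32
q^(5)(0) = -189
q^(6)(0) = 1328
So c_6 = q^(6)(0)/6! = 83/45.

83/45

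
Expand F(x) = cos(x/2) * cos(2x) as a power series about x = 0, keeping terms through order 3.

Take the Cauchy product of the two expansions.
F(0) = 1
F′(0) = 0
F′′(0) = -17/4
F′′′(0) = 0

1 - 17*x^2/8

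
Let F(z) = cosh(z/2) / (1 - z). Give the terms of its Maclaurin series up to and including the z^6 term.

Write out both Maclaurin series and multiply, keeping only the needed powers.
F(0) = 1
F′(0) = 1
F′′(0) = 9/4
F′′′(0) = 27/4
F^(4)(0) = 433/16
F^(5)(0) = 2165/16
F^(6)(0) = 51961/64
Dividing each by k! gives the coefficients c_0, ..., c_6.

51961*z^6/46080 + 433*z^5/384 + 433*z^4/384 + 9*z^3/8 + 9*z^2/8 + z + 1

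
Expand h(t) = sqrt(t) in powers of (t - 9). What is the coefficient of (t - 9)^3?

Use the known series and substitute for the argument.
h(9) = 3
h′(9) = 1/6
h′′(9) = -1/108
h′′′(9) = 1/648

1/3888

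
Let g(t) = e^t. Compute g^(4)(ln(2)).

Differentiate repeatedly and evaluate at the center.
From the series, [(t - ln(2))^4] g = 1/12; multiply by 4! = 24 to get 2.

2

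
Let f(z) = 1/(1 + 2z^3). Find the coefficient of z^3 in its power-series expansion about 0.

Differentiate repeatedly and evaluate at the center.
f(0) = 1
f′(0) = 0
f′′(0) = 0
f′′′(0) = -12
So c_3 = f′′′(0)/3! = -2.

-2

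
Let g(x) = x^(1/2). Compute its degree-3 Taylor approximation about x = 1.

g(1) = 1
g′(1) = 1/2
g′′(1) = -1/4
g′′′(1) = 3/8
The Taylor polynomial is Σ g^(k)(1)/k! · (x - 1)^k.

(x - 1)^3/16 - (x - 1)^2/8 + (x - 1)/2 + 1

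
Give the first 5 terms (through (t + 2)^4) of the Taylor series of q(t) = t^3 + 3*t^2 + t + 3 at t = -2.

(t + 2)^3 - 3*(t + 2)^2 + (t + 2) + 5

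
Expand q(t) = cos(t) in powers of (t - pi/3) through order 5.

q(pi/3) = 1/2
q′(pi/3) = -sqrt(3)/2
q′′(pi/3) = -1/2
q′′′(pi/3) = sqrt(3)/2
q^(4)(pi/3) = 1/2
q^(5)(pi/3) = -sqrt(3)/2

-sqrt(3)*(t - pi/3)^5/240 + (t - pi/3)^4/48 + sqrt(3)*(t - pi/3)^3/12 - (t - pi/3)^2/4 - sqrt(3)*(t - pi/3)/2 + 1/2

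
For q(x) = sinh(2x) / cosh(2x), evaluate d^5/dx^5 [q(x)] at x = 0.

Divide the numerator series by the denominator series (power-series long division).
From the series, [x^5] q = 64/15; multiply by 5! = 120 to get 512.

512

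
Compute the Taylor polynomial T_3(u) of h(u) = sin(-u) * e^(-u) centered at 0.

Multiply the two series term by term and collect like powers.
h(0) = 0
h′(0) = -1
h′′(0) = 2
h′′′(0) = -2
Then c_k = h^(k)(0)/k! gives each Taylor coefficient.

-u^3/3 + u^2 - u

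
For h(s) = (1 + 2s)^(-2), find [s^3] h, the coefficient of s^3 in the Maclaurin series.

Differentiate repeatedly and evaluate at the center.
h(0) = 1
h′(0) = -4
h′′(0) = 24
h′′′(0) = -192
The Taylor polynomial is Σ h^(k)(0)/k! · s^k.

-32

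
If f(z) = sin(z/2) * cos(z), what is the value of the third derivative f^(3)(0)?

-13/8

Multiply the two series term by term and collect like powers.
From the series, [z^3] f = -13/48; multiply by 3! = 6 to get -13/8.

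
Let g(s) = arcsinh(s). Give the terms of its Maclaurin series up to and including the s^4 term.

-s^3/6 + s

Compute the successive derivatives at the expansion point and divide by k!.
g(0) = 0
g′(0) = 1
g′′(0) = 0
g′′′(0) = -1
g^(4)(0) = 0
The Taylor polynomial is Σ g^(k)(0)/k! · s^k.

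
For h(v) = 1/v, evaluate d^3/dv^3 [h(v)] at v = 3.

-2/27

Use the known series and substitute for the argument.
From the series, [(v - 3)^3] h = -1/81; multiply by 3! = 6 to get -2/27.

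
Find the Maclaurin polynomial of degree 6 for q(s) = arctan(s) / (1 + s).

-13*s^6/15 + 13*s^5/15 - 2*s^4/3 + 2*s^3/3 - s^2 + s

Expand each factor separately, then convolve coefficients.
q(0) = 0
q′(0) = 1
q′′(0) = -2
q′′′(0) = 4
q^(4)(0) = -16
q^(5)(0) = 104
q^(6)(0) = -624
Dividing each by k! gives the coefficients c_0, ..., c_6.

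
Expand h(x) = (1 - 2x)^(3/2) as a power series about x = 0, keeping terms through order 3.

Apply the Taylor formula c_k = f^(k)(a)/k!.
[x^0] = 1;  [x^1] = -3;  [x^2] = 3/2;  [x^3] = 1/2.

x^3/2 + 3*x^2/2 - 3*x + 1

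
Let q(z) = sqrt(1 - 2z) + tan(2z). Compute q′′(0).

-1

Expand each term separately and add.
The coefficient of z^2 in the expansion is -1/2, so q′′(0) = 2! * (-1/2) = -1.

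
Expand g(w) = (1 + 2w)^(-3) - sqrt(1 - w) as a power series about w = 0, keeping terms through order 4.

Combine the two series term by term.
g(0) = 0
g′(0) = -11/2
g′′(0) = 193/4
g′′′(0) = -3837/8
g^(4)(0) = 92175/16
Then c_k = g^(k)(0)/k! gives each Taylor coefficient.

30725*w^4/128 - 1279*w^3/16 + 193*w^2/8 - 11*w/2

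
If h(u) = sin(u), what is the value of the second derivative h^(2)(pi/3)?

The coefficient of (u - pi/3)^2 in the expansion is -sqrt(3)/4, so h′′(pi/3) = 2! * (-sqrt(3)/4) = -sqrt(3)/2.

-sqrt(3)/2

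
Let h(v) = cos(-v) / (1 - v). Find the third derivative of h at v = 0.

Multiply the two series term by term and collect like powers.
From the series, [v^3] h = 1/2; multiply by 3! = 6 to get 3.

3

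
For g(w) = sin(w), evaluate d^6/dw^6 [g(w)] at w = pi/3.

From the series, [(w - pi/3)^6] g = -sqrt(3)/1440; multiply by 6! = 720 to get -sqrt(3)/2.

-sqrt(3)/2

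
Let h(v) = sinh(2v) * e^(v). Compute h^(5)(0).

122

Write out both Maclaurin series and multiply, keeping only the needed powers.
From the series, [v^5] h = 61/60; multiply by 5! = 120 to get 122.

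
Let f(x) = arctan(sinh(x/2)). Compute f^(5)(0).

5/32

Compose series: expand the inner function first, then feed it into the outer expansion.
The coefficient of x^5 in the expansion is 1/768, so f^(5)(0) = 5! * (1/768) = 5/32.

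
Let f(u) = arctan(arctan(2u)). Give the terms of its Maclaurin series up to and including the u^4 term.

Plug the Maclaurin series of the inner function into that of the outer and collect terms.

-16*u^3/3 + 2*u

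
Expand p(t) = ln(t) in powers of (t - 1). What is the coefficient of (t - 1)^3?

1/3

Differentiate repeatedly and evaluate at the center.
p(1) = 0
p′(1) = 1
p′′(1) = -1
p′′′(1) = 2
So c_3 = p′′′(1)/3! = 1/3.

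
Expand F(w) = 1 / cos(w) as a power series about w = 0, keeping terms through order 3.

w^2/2 + 1

Invert the denominator's series and multiply.
F(0) = 1
F′(0) = 0
F′′(0) = 1
F′′′(0) = 0
Then c_k = F^(k)(0)/k! gives each Taylor coefficient.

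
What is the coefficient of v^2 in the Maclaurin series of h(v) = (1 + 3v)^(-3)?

54

[v^0] = 1;  [v^1] = -9;  [v^2] = 54.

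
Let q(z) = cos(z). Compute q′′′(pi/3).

From the series, [(z - pi/3)^3] q = sqrt(3)/12; multiply by 3! = 6 to get sqrt(3)/2.

sqrt(3)/2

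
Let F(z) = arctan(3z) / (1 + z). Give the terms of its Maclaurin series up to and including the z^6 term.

Write out both Maclaurin series and multiply, keeping only the needed powers.
[z^0] = 0;  [z^1] = 3;  [z^2] = -3;  [z^3] = -6;  [z^4] = 6;  [z^5] = 213/5;  [z^6] = -213/5.

-213*z^6/5 + 213*z^5/5 + 6*z^4 - 6*z^3 - 3*z^2 + 3*z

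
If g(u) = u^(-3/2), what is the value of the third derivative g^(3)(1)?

-105/8

From the series, [(u - 1)^3] g = -35/16; multiply by 3! = 6 to get -105/8.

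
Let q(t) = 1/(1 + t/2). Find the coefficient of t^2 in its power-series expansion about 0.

1/4

q(0) = 1
q′(0) = -1/2
q′′(0) = 1/2
The Taylor polynomial is Σ q^(k)(0)/k! · t^k.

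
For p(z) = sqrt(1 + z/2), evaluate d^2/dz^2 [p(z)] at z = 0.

-1/16

Differentiate repeatedly and evaluate at the center.
The coefficient of z^2 in the expansion is -1/32, so p′′(0) = 2! * (-1/32) = -1/16.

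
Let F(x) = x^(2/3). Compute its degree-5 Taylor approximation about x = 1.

14*(x - 1)^5/729 - 7*(x - 1)^4/243 + 4*(x - 1)^3/81 - (x - 1)^2/9 + 2*(x - 1)/3 + 1

Differentiate repeatedly and evaluate at the center.
F(1) = 1
F′(1) = 2/3
F′′(1) = -2/9
F′′′(1) = 8/27
F^(4)(1) = -56/81
F^(5)(1) = 560/243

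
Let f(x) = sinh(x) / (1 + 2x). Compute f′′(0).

Write out both Maclaurin series and multiply, keeping only the needed powers.
The coefficient of x^2 in the expansion is -2, so f′′(0) = 2! * (-2) = -4.

-4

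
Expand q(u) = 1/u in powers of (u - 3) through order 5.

Differentiate repeatedly and evaluate at the center.
q(3) = 1/3
q′(3) = -1/9
q′′(3) = 2/27
q′′′(3) = -2/27
q^(4)(3) = 8/81
q^(5)(3) = -40/243

-(u - 3)^5/729 + (u - 3)^4/243 - (u - 3)^3/81 + (u - 3)^2/27 - (u - 3)/9 + 1/3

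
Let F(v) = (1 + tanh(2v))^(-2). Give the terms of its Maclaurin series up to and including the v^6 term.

Compose series: expand the inner function first, then feed it into the outer expansion.

1408*v^6/15 - 1088*v^5/15 + 48*v^4 - 80*v^3/3 + 12*v^2 - 4*v + 1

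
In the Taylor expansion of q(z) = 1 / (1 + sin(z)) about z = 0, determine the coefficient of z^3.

-5/6

Use the geometric series for the reciprocal, then substitute.
q(0) = 1
q′(0) = -1
q′′(0) = 2
q′′′(0) = -5
So c_3 = q′′′(0)/3! = -5/6.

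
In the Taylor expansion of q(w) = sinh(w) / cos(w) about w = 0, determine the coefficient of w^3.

Divide the numerator series by the denominator series (power-series long division).
q(0) = 0
q′(0) = 1
q′′(0) = 0
q′′′(0) = 4

2/3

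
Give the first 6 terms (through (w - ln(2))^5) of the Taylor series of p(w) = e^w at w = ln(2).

Differentiate repeatedly and evaluate at the center.
p(ln(2)) = 2
p′(ln(2)) = 2
p′′(ln(2)) = 2
p′′′(ln(2)) = 2
p^(4)(ln(2)) = 2
p^(5)(ln(2)) = 2
Dividing each by k! gives the coefficients c_0, ..., c_5.

(w - ln(2))^5/60 + (w - ln(2))^4/12 + (w - ln(2))^3/3 + (w - ln(2))^2 + 2*(w - ln(2)) + 2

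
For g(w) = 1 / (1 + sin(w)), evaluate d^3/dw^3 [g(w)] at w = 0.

Write 1/(1+u) = 1 - u + u^2 - u^3 + ... and substitute the series for u.
From the series, [w^3] g = -5/6; multiply by 3! = 6 to get -5.

-5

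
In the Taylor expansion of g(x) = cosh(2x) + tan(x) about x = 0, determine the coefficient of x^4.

2/3

Add the two expansions coefficient-wise.
g(0) = 1
g′(0) = 1
g′′(0) = 4
g′′′(0) = 2
g^(4)(0) = 16
So c_4 = g^(4)(0)/4! = 2/3.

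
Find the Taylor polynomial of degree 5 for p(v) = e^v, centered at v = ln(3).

p(ln(3)) = 3
p′(ln(3)) = 3
p′′(ln(3)) = 3
p′′′(ln(3)) = 3
p^(4)(ln(3)) = 3
p^(5)(ln(3)) = 3

(v - ln(3))^5/40 + (v - ln(3))^4/8 + (v - ln(3))^3/2 + 3*(v - ln(3))^2/2 + 3*(v - ln(3)) + 3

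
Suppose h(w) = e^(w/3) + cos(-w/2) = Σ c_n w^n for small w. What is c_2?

Expand each term separately and add.
[w^0] = 2;  [w^1] = 1/3;  [w^2] = -5/72.
So c_2 = h′′(0)/2! = -5/72.

-5/72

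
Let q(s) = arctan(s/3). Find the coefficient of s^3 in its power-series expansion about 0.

-1/81

c_3 = q′′′(0)/3! = -1/81.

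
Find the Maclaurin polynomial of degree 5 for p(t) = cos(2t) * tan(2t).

Take the Cauchy product of the two expansions.

4*t^5/15 - 4*t^3/3 + 2*t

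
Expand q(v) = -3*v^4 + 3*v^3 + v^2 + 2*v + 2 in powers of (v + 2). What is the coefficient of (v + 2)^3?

27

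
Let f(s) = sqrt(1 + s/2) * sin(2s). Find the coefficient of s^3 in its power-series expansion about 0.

Expand each factor separately, then convolve coefficients.
[s^0] = 0;  [s^1] = 2;  [s^2] = 1/2;  [s^3] = -67/48.

-67/48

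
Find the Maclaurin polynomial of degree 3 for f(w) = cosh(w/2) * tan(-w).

Multiply the two series term by term and collect like powers.
f(0) = 0
f′(0) = -1
f′′(0) = 0
f′′′(0) = -11/4
Then c_k = f^(k)(0)/k! gives each Taylor coefficient.

-11*w^3/24 - w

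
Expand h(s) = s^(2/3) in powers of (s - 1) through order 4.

-7*(s - 1)^4/243 + 4*(s - 1)^3/81 - (s - 1)^2/9 + 2*(s - 1)/3 + 1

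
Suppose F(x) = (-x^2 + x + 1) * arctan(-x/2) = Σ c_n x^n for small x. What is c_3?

Shift and add copies of the series according to the polynomial's terms.
F(0) = 0
F′(0) = -1/2
F′′(0) = -1
F′′′(0) = 13/4
The Taylor polynomial is Σ F^(k)(0)/k! · x^k.

13/24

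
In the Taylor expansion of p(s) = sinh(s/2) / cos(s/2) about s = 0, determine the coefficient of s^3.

1/12

Divide the numerator series by the denominator series (power-series long division).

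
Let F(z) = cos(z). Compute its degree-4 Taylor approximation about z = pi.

F(pi) = -1
F′(pi) = 0
F′′(pi) = 1
F′′′(pi) = 0
F^(4)(pi) = -1
The Taylor polynomial is Σ F^(k)(pi)/k! · (z - pi)^k.

-(z - pi)^4/24 + (z - pi)^2/2 - 1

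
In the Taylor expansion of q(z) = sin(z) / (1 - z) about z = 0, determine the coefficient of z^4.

Multiply the numerator's expansion by the denominator's geometric series.
q(0) = 0
q′(0) = 1
q′′(0) = 2
q′′′(0) = 5
q^(4)(0) = 20
So c_4 = q^(4)(0)/4! = 5/6.

5/6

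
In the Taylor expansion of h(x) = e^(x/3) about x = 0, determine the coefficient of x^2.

1/18

h(0) = 1
h′(0) = 1/3
h′′(0) = 1/9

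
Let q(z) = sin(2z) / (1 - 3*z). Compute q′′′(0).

100

Use 1/(1 - r) = Σ r^k on the denominator, then take the Cauchy product.
The coefficient of z^3 in the expansion is 50/3, so q′′′(0) = 3! * (50/3) = 100.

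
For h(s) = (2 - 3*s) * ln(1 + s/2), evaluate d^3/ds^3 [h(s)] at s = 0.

11/4

Distribute the polynomial across the series and collect like powers.
The coefficient of s^3 in the expansion is 11/24, so h′′′(0) = 3! * (11/24) = 11/4.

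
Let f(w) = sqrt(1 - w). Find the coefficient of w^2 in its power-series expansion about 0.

-1/8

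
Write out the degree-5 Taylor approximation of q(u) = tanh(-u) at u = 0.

q(0) = 0
q′(0) = -1
q′′(0) = 0
q′′′(0) = 2
q^(4)(0) = 0
q^(5)(0) = -16

-2*u^5/15 + u^3/3 - u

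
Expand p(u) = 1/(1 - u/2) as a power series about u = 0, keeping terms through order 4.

u^4/16 + u^3/8 + u^2/4 + u/2 + 1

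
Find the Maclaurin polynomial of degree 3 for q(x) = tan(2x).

8*x^3/3 + 2*x

q(0) = 0
q′(0) = 2
q′′(0) = 0
q′′′(0) = 16
Then c_k = q^(k)(0)/k! gives each Taylor coefficient.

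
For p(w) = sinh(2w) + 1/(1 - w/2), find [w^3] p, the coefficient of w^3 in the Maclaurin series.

Add the two expansions coefficient-wise.
p(0) = 1
p′(0) = 5/2
p′′(0) = 1/2
p′′′(0) = 35/4
So c_3 = p′′′(0)/3! = 35/24.

35/24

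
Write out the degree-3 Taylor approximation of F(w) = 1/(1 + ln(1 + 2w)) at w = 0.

-56*w^3/3 + 6*w^2 - 2*w + 1

Compose series: expand the inner function first, then feed it into the outer expansion.
F(0) = 1
F′(0) = -2
F′′(0) = 12
F′′′(0) = -112
The Taylor polynomial is Σ F^(k)(0)/k! · w^k.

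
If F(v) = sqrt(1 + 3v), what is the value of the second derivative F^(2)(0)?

The coefficient of v^2 in the expansion is -9/8, so F′′(0) = 2! * (-9/8) = -9/4.

-9/4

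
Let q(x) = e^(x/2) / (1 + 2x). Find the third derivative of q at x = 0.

-299/8

Expand each factor separately, then convolve coefficients.
The coefficient of x^3 in the expansion is -299/48, so q′′′(0) = 3! * (-299/48) = -299/8.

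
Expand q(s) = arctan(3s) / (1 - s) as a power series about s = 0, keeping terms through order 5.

213*s^5/5 - 6*s^4 - 6*s^3 + 3*s^2 + 3*s

Multiply the two series term by term and collect like powers.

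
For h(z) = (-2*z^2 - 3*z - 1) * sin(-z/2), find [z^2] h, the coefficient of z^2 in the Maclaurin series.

Distribute the polynomial across the series and collect like powers.
h(0) = 0
h′(0) = 1/2
h′′(0) = 3
So c_2 = h′′(0)/2! = 3/2.

3/2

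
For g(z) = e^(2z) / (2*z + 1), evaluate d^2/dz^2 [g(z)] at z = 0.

Multiply the numerator's expansion by the denominator's geometric series.
The coefficient of z^2 in the expansion is 2, so g′′(0) = 2! * (2) = 4.

4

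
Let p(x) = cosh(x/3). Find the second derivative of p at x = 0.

1/9

From the series, [x^2] p = 1/18; multiply by 2! = 2 to get 1/9.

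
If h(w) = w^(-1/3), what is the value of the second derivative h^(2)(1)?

The coefficient of (w - 1)^2 in the expansion is 2/9, so h′′(1) = 2! * (2/9) = 4/9.

4/9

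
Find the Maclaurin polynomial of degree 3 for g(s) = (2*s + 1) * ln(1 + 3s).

Shift and add copies of the series according to the polynomial's terms.
g(0) = 0
g′(0) = 3
g′′(0) = 3
g′′′(0) = 0

3*s^2/2 + 3*s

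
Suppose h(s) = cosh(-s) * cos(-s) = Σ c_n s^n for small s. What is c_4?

Expand each factor separately, then convolve coefficients.
[s^0] = 1;  [s^1] = 0;  [s^2] = 0;  [s^3] = 0;  [s^4] = -1/6.

-1/6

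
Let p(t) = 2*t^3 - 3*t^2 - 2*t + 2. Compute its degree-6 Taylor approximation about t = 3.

[(t - 3)^0] = 23;  [(t - 3)^1] = 34;  [(t - 3)^2] = 15;  [(t - 3)^3] = 2;  [(t - 3)^4] = 0;  [(t - 3)^5] = 0;  [(t - 3)^6] = 0.

2*(t - 3)^3 + 15*(t - 3)^2 + 34*(t - 3) + 23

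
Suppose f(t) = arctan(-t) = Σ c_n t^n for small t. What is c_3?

1/3

Compute the successive derivatives at the expansion point and divide by k!.
f(0) = 0
f′(0) = -1
f′′(0) = 0
f′′′(0) = 2
So c_3 = f′′′(0)/3! = 1/3.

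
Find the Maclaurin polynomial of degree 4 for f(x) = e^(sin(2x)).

-2*x^4 + 2*x^2 + 2*x + 1

Plug the Maclaurin series of the inner function into that of the outer and collect terms.
[x^0] = 1;  [x^1] = 2;  [x^2] = 2;  [x^3] = 0;  [x^4] = -2.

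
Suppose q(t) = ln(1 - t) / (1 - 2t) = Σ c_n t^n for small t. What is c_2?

Multiply the two series term by term and collect like powers.
q(0) = 0
q′(0) = -1
q′′(0) = -5

-5/2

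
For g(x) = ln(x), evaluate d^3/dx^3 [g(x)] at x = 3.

2/27

From the series, [(x - 3)^3] g = 1/81; multiply by 3! = 6 to get 2/27.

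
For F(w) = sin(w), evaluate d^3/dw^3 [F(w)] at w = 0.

The coefficient of w^3 in the expansion is -1/6, so F′′′(0) = 3! * (-1/6) = -1.

-1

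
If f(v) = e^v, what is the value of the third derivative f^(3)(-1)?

From the series, [(v + 1)^3] f = e^(-1)/6; multiply by 3! = 6 to get e^(-1).

e^(-1)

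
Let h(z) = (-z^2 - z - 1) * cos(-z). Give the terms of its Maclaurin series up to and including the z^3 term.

Multiply each power in the prefactor through the base expansion.
h(0) = -1
h′(0) = -1
h′′(0) = -1
h′′′(0) = 3
The Taylor polynomial is Σ h^(k)(0)/k! · z^k.

z^3/2 - z^2/2 - z - 1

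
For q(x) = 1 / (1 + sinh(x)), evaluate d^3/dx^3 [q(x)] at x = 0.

-7

Use the geometric series for the reciprocal, then substitute.
From the series, [x^3] q = -7/6; multiply by 3! = 6 to get -7.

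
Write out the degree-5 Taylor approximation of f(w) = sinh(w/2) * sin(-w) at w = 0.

Multiply the two series term by term and collect like powers.
f(0) = 0
f′(0) = 0
f′′(0) = -1
f′′′(0) = 0
f^(4)(0) = 3/2
f^(5)(0) = 0

w^4/16 - w^2/2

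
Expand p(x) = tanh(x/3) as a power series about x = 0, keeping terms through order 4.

Compute the successive derivatives at the expansion point and divide by k!.
p(0) = 0
p′(0) = 1/3
p′′(0) = 0
p′′′(0) = -2/27
p^(4)(0) = 0
The Taylor polynomial is Σ p^(k)(0)/k! · x^k.

-x^3/81 + x/3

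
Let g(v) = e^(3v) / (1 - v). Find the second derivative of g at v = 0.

Take the Cauchy product of the two expansions.
The coefficient of v^2 in the expansion is 17/2, so g′′(0) = 2! * (17/2) = 17.

17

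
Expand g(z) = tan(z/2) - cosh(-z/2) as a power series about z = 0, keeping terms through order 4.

-z^4/384 + z^3/24 - z^2/8 + z/2 - 1

Expand each term separately and add.
[z^0] = -1;  [z^1] = 1/2;  [z^2] = -1/8;  [z^3] = 1/24;  [z^4] = -1/384.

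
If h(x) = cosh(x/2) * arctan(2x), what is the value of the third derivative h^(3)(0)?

-29/2

Expand each factor separately, then convolve coefficients.
From the series, [x^3] h = -29/12; multiply by 3! = 6 to get -29/2.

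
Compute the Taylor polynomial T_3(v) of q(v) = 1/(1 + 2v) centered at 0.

q(0) = 1
q′(0) = -2
q′′(0) = 8
q′′′(0) = -48

-8*v^3 + 4*v^2 - 2*v + 1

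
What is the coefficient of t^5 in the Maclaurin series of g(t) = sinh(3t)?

Use the known series and substitute for the argument.
[t^0] = 0;  [t^1] = 3;  [t^2] = 0;  [t^3] = 9/2;  [t^4] = 0;  [t^5] = 81/40.

81/40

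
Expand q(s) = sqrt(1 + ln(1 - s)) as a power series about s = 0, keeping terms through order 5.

Plug the Maclaurin series of the inner function into that of the outer and collect terms.
q(0) = 1
q′(0) = -1/2
q′′(0) = -3/4
q′′′(0) = -17/8
q^(4)(0) = -143/16
q^(5)(0) = -1609/32
Dividing each by k! gives the coefficients c_0, ..., c_5.

-1609*s^5/3840 - 143*s^4/384 - 17*s^3/48 - 3*s^2/8 - s/2 + 1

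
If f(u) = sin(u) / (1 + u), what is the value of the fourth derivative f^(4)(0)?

Expand each factor separately, then convolve coefficients.
The coefficient of u^4 in the expansion is -5/6, so f^(4)(0) = 4! * (-5/6) = -20.

-20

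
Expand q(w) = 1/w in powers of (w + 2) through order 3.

Differentiate repeatedly and evaluate at the center.

-(w + 2)^3/16 - (w + 2)^2/8 - (w + 2)/4 - 1/2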